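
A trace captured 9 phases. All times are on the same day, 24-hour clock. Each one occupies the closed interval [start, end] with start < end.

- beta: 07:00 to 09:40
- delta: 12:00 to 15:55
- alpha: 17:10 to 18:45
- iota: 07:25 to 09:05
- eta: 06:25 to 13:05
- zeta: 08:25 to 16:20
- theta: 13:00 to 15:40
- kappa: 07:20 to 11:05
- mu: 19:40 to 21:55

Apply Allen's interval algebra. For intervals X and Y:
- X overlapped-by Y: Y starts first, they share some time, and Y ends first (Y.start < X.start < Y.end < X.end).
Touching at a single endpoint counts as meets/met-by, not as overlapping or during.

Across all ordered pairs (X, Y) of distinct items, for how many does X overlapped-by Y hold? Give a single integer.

7

Checking all 72 ordered pairs for relation 'overlapped-by'; matching pairs in alphabetical order:
(delta, eta): delta overlapped-by eta ✓
(kappa, beta): kappa overlapped-by beta ✓
(theta, eta): theta overlapped-by eta ✓
(zeta, beta): zeta overlapped-by beta ✓
(zeta, eta): zeta overlapped-by eta ✓
(zeta, iota): zeta overlapped-by iota ✓
(zeta, kappa): zeta overlapped-by kappa ✓
Count: 7.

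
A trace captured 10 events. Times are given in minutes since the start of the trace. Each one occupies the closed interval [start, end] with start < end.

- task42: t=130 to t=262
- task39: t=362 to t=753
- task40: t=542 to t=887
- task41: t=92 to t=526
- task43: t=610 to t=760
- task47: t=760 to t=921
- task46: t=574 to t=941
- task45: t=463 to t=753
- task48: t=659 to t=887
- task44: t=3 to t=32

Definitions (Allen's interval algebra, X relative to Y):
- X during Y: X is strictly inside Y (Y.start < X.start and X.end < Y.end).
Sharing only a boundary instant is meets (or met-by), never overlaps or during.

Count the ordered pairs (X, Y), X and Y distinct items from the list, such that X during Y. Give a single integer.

5

Checking all 90 ordered pairs for relation 'during'; matching pairs in alphabetical order:
(task42, task41): task42 during task41 ✓
(task43, task40): task43 during task40 ✓
(task43, task46): task43 during task46 ✓
(task47, task46): task47 during task46 ✓
(task48, task46): task48 during task46 ✓
Count: 5.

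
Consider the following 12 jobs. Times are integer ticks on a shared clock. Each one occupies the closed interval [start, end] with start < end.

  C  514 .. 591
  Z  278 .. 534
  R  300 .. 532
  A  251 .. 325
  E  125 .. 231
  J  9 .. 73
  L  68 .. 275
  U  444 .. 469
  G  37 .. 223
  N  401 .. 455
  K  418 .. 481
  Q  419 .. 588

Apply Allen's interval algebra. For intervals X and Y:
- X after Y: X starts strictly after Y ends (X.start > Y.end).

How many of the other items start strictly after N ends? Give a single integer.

Target N = [401, 455].
A [251, 325] → before → no.
C [514, 591] → after → counts.
E [125, 231] → before → no.
G [37, 223] → before → no.
J [9, 73] → before → no.
K [418, 481] → overlapped-by → no.
L [68, 275] → before → no.
Q [419, 588] → overlapped-by → no.
R [300, 532] → contains → no.
U [444, 469] → overlapped-by → no.
Z [278, 534] → contains → no.
Total: 1.

1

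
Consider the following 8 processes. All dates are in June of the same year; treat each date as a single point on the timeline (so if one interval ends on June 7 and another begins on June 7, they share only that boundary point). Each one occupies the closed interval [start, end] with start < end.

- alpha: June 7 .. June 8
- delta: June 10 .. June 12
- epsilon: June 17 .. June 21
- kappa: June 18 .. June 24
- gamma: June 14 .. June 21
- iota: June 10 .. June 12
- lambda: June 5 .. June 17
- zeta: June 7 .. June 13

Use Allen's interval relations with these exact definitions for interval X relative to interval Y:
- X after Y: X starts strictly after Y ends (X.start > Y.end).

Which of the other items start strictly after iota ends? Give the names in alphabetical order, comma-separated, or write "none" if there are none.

Target iota = [June 10, June 12].
alpha [June 7, June 8] → before → no.
delta [June 10, June 12] → equals → no.
epsilon [June 17, June 21] → after → yes.
gamma [June 14, June 21] → after → yes.
kappa [June 18, June 24] → after → yes.
lambda [June 5, June 17] → contains → no.
zeta [June 7, June 13] → contains → no.
Result: epsilon, gamma, kappa.

epsilon, gamma, kappa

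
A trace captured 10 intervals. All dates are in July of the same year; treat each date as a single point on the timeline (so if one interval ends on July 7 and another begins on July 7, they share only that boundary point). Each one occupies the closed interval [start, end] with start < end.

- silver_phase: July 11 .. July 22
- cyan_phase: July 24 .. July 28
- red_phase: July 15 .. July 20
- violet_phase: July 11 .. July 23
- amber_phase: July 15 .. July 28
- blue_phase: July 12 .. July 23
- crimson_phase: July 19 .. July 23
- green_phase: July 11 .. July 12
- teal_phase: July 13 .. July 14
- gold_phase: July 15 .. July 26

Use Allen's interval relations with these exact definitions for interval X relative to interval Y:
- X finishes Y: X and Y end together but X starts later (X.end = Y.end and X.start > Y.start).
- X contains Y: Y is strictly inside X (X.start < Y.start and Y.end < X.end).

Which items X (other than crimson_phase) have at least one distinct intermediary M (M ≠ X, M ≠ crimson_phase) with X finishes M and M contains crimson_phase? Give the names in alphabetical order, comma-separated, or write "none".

cyan_phase

Target crimson_phase = [July 19, July 23].
Intermediaries M with M contains crimson_phase: amber_phase, gold_phase.
Via amber_phase — items with X finishes amber_phase: cyan_phase.
Via gold_phase — items with X finishes gold_phase: none.
Union: cyan_phase.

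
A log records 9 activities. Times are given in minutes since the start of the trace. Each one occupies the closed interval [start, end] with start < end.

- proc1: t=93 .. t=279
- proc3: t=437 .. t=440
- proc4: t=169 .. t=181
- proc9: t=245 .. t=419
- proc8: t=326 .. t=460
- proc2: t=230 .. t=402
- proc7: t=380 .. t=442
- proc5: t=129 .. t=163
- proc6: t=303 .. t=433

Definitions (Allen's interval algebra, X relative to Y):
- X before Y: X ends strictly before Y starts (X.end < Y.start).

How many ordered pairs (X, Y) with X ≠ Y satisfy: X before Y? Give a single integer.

Checking all 72 ordered pairs for relation 'before'; matching pairs in alphabetical order:
(proc1, proc3): proc1 before proc3 ✓
(proc1, proc6): proc1 before proc6 ✓
(proc1, proc7): proc1 before proc7 ✓
(proc1, proc8): proc1 before proc8 ✓
(proc2, proc3): proc2 before proc3 ✓
(proc4, proc2): proc4 before proc2 ✓
(proc4, proc3): proc4 before proc3 ✓
(proc4, proc6): proc4 before proc6 ✓
(proc4, proc7): proc4 before proc7 ✓
(proc4, proc8): proc4 before proc8 ✓
(proc4, proc9): proc4 before proc9 ✓
(proc5, proc2): proc5 before proc2 ✓
(proc5, proc3): proc5 before proc3 ✓
(proc5, proc4): proc5 before proc4 ✓
(proc5, proc6): proc5 before proc6 ✓
(proc5, proc7): proc5 before proc7 ✓
(proc5, proc8): proc5 before proc8 ✓
(proc5, proc9): proc5 before proc9 ✓
(proc6, proc3): proc6 before proc3 ✓
(proc9, proc3): proc9 before proc3 ✓
Count: 20.

20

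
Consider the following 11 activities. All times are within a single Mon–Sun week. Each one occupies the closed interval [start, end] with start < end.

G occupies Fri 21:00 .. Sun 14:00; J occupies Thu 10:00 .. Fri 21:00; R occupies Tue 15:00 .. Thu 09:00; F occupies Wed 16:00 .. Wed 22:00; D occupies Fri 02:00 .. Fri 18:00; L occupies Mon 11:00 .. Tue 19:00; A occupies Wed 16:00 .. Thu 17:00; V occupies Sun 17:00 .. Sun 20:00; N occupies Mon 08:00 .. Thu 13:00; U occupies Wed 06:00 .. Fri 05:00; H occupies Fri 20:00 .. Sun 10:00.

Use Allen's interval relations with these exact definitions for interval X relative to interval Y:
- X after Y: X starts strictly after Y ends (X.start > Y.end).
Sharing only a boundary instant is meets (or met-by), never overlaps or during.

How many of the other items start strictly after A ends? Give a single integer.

4

Target A = [Wed 16:00, Thu 17:00].
D [Fri 02:00, Fri 18:00] → after → counts.
F [Wed 16:00, Wed 22:00] → starts → no.
G [Fri 21:00, Sun 14:00] → after → counts.
H [Fri 20:00, Sun 10:00] → after → counts.
J [Thu 10:00, Fri 21:00] → overlapped-by → no.
L [Mon 11:00, Tue 19:00] → before → no.
N [Mon 08:00, Thu 13:00] → overlaps → no.
R [Tue 15:00, Thu 09:00] → overlaps → no.
U [Wed 06:00, Fri 05:00] → contains → no.
V [Sun 17:00, Sun 20:00] → after → counts.
Total: 4.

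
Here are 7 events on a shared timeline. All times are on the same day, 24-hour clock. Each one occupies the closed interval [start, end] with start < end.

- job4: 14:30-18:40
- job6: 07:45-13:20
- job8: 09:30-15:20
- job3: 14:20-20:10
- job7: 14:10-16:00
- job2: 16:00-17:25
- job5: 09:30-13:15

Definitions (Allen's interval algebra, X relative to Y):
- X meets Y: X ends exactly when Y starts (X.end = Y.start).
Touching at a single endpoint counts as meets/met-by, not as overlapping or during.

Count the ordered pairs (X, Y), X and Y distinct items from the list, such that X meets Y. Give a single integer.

Checking all 42 ordered pairs for relation 'meets'; matching pairs in alphabetical order:
(job7, job2): job7 meets job2 ✓
Count: 1.

1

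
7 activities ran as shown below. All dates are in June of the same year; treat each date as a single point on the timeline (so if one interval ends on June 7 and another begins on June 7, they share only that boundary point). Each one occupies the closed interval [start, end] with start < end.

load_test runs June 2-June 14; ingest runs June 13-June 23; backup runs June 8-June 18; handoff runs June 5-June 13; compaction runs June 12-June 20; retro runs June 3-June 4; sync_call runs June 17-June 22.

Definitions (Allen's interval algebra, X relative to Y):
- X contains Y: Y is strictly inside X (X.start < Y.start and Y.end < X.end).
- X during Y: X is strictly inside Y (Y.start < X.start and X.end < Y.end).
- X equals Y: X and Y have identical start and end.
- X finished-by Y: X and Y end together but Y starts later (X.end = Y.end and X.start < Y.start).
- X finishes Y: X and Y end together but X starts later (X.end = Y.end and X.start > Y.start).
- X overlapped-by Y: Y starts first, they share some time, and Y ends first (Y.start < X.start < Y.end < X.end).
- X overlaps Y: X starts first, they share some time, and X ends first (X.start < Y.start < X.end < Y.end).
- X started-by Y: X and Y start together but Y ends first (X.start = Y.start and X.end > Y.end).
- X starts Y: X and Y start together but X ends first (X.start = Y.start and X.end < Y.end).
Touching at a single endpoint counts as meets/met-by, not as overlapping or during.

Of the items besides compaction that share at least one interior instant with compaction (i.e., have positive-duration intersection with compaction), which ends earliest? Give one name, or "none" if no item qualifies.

Target compaction = [June 12, June 20].
backup [June 8, June 18] → overlaps → candidate.
handoff [June 5, June 13] → overlaps → candidate.
ingest [June 13, June 23] → overlapped-by → candidate.
load_test [June 2, June 14] → overlaps → candidate.
retro [June 3, June 4] → before → excluded.
sync_call [June 17, June 22] → overlapped-by → candidate.
Among candidates, earliest end is June 13 → handoff.

handoff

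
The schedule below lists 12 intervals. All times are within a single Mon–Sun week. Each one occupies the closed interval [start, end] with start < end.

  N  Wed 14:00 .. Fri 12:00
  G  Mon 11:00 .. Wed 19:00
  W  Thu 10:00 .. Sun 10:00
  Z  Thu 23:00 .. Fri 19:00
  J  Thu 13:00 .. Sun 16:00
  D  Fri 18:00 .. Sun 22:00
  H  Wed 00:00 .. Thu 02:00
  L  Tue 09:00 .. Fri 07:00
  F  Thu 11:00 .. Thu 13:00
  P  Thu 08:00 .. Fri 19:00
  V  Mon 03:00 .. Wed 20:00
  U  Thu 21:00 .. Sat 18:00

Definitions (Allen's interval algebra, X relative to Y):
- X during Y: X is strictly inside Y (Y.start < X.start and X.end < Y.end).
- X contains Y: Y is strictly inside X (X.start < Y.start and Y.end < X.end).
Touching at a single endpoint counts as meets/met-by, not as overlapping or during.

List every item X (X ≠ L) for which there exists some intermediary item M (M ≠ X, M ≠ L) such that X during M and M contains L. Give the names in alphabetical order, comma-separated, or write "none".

Target L = [Tue 09:00, Fri 07:00].
Intermediaries M with M contains L: none.
Union: none.

none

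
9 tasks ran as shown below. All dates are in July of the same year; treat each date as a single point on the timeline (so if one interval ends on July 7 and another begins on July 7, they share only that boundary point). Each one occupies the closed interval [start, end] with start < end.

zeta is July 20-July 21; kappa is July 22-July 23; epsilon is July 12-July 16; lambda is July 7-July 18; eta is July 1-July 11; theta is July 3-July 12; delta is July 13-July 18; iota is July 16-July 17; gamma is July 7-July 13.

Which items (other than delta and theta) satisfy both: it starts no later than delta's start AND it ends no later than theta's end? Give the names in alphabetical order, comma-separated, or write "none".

eta

Conditions: its start is no later than delta's start (X.start <= July 13) AND its end is no later than theta's end (X.end <= July 12).
epsilon: start July 12 <= July 13? ✓; end July 16 <= July 12? ✗ → no.
eta: start July 1 <= July 13? ✓; end July 11 <= July 12? ✓ → yes.
gamma: start July 7 <= July 13? ✓; end July 13 <= July 12? ✗ → no.
iota: start July 16 <= July 13? ✗; end July 17 <= July 12? ✗ → no.
kappa: start July 22 <= July 13? ✗; end July 23 <= July 12? ✗ → no.
lambda: start July 7 <= July 13? ✓; end July 18 <= July 12? ✗ → no.
zeta: start July 20 <= July 13? ✗; end July 21 <= July 12? ✗ → no.
Result: eta.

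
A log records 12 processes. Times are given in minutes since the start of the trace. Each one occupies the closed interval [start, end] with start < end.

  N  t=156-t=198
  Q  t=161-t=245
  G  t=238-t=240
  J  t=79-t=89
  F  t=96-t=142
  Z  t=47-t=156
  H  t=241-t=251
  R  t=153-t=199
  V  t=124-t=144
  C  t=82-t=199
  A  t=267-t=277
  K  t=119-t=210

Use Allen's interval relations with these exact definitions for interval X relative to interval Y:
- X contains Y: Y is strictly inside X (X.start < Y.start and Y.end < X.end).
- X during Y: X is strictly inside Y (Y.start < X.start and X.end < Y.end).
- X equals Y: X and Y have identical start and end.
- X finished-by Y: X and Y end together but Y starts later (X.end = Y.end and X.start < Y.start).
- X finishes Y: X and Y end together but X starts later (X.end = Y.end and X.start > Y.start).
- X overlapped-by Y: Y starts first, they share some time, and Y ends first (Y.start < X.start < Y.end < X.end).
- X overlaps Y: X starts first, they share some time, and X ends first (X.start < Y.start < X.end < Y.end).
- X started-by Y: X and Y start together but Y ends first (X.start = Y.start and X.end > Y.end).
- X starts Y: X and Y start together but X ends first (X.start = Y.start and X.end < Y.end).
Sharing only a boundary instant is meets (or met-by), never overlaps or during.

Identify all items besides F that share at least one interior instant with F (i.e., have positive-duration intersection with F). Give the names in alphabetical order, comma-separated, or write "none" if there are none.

Target F = [t=96, t=142].
A [t=267, t=277] → after → no.
C [t=82, t=199] → contains → yes.
G [t=238, t=240] → after → no.
H [t=241, t=251] → after → no.
J [t=79, t=89] → before → no.
K [t=119, t=210] → overlapped-by → yes.
N [t=156, t=198] → after → no.
Q [t=161, t=245] → after → no.
R [t=153, t=199] → after → no.
V [t=124, t=144] → overlapped-by → yes.
Z [t=47, t=156] → contains → yes.
Result: C, K, V, Z.

C, K, V, Z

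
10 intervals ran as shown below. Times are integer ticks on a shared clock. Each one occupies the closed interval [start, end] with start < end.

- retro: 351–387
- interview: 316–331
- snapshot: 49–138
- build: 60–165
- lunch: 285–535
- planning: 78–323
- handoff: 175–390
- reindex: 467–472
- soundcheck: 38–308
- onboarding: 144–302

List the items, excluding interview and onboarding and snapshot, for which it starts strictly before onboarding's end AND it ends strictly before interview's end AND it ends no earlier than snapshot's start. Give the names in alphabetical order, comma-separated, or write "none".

Conditions: its start is strictly before onboarding's end (X.start < 302) AND its end is strictly before interview's end (X.end < 331) AND its end is no earlier than snapshot's start (X.end >= 49).
build: start 60 < 302? ✓; end 165 < 331? ✓; end 165 >= 49? ✓ → yes.
handoff: start 175 < 302? ✓; end 390 < 331? ✗; end 390 >= 49? ✓ → no.
lunch: start 285 < 302? ✓; end 535 < 331? ✗; end 535 >= 49? ✓ → no.
planning: start 78 < 302? ✓; end 323 < 331? ✓; end 323 >= 49? ✓ → yes.
reindex: start 467 < 302? ✗; end 472 < 331? ✗; end 472 >= 49? ✓ → no.
retro: start 351 < 302? ✗; end 387 < 331? ✗; end 387 >= 49? ✓ → no.
soundcheck: start 38 < 302? ✓; end 308 < 331? ✓; end 308 >= 49? ✓ → yes.
Result: build, planning, soundcheck.

build, planning, soundcheck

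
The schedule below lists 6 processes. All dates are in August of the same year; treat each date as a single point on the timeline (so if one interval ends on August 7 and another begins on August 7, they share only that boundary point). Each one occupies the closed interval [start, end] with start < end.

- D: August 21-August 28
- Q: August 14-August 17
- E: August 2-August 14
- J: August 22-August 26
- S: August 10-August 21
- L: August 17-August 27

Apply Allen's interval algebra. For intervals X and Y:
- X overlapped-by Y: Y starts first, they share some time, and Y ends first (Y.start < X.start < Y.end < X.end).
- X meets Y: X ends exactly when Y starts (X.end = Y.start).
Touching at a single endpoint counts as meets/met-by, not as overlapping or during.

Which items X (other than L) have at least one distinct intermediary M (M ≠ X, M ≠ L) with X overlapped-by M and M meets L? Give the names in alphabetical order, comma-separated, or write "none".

none

Target L = [August 17, August 27].
Intermediaries M with M meets L: Q.
Via Q — items with X overlapped-by Q: none.
Union: none.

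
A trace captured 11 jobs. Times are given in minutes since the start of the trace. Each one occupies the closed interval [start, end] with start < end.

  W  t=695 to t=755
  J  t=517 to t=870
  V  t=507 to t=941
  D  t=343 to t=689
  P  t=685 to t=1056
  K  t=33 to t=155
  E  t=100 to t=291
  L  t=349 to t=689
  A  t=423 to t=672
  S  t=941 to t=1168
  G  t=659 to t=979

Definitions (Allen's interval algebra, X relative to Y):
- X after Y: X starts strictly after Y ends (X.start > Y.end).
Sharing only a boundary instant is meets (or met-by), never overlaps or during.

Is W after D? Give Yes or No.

W = [t=695, t=755], D = [t=343, t=689].
Actual relation of W to D: after.
Asked whether 'after' holds → Yes.

Yes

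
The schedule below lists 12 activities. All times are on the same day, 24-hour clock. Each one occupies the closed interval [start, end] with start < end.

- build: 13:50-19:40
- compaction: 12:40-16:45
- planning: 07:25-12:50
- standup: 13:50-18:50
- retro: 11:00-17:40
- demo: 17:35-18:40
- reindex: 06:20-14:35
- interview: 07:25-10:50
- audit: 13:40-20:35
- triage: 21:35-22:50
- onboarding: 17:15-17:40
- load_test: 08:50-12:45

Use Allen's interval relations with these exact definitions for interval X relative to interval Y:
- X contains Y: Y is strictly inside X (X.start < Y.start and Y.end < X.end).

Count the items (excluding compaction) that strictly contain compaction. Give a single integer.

Target compaction = [12:40, 16:45].
audit [13:40, 20:35] → overlapped-by → no.
build [13:50, 19:40] → overlapped-by → no.
demo [17:35, 18:40] → after → no.
interview [07:25, 10:50] → before → no.
load_test [08:50, 12:45] → overlaps → no.
onboarding [17:15, 17:40] → after → no.
planning [07:25, 12:50] → overlaps → no.
reindex [06:20, 14:35] → overlaps → no.
retro [11:00, 17:40] → contains → counts.
standup [13:50, 18:50] → overlapped-by → no.
triage [21:35, 22:50] → after → no.
Total: 1.

1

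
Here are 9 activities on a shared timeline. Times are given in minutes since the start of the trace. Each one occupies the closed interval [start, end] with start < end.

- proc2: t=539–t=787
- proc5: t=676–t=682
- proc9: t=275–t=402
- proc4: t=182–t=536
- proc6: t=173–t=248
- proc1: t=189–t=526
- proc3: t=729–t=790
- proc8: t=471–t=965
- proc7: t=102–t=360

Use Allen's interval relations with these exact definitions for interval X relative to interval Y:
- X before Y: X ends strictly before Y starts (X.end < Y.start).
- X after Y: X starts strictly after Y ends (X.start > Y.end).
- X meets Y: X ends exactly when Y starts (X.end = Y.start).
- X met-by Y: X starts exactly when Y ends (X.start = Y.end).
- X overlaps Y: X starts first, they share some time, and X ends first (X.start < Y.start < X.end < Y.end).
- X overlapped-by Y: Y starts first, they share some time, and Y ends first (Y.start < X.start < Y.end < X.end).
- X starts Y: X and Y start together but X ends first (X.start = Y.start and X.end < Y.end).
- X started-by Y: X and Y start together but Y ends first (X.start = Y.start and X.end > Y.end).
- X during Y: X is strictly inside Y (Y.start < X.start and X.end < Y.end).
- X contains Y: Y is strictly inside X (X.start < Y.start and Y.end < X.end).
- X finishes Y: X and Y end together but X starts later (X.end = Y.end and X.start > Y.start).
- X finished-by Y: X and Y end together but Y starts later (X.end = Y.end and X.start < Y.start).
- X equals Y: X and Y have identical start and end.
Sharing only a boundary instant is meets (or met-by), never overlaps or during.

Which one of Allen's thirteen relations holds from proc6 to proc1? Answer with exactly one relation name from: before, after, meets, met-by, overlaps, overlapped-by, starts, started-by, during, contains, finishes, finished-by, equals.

overlaps

proc6 = [t=173, t=248]; proc1 = [t=189, t=526].
Compare endpoints: proc6.start < proc1.start, proc6.start < proc1.end, proc6.end > proc1.start, proc6.end < proc1.end.
That pattern is 'overlaps'.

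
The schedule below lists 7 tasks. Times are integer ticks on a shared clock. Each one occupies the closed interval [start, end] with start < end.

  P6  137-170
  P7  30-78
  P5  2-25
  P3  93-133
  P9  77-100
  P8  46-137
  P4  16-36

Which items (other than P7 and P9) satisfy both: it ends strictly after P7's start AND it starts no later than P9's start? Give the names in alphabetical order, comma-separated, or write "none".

P4, P8

Conditions: its end is strictly after P7's start (X.end > 30) AND its start is no later than P9's start (X.start <= 77).
P3: end 133 > 30? ✓; start 93 <= 77? ✗ → no.
P4: end 36 > 30? ✓; start 16 <= 77? ✓ → yes.
P5: end 25 > 30? ✗; start 2 <= 77? ✓ → no.
P6: end 170 > 30? ✓; start 137 <= 77? ✗ → no.
P8: end 137 > 30? ✓; start 46 <= 77? ✓ → yes.
Result: P4, P8.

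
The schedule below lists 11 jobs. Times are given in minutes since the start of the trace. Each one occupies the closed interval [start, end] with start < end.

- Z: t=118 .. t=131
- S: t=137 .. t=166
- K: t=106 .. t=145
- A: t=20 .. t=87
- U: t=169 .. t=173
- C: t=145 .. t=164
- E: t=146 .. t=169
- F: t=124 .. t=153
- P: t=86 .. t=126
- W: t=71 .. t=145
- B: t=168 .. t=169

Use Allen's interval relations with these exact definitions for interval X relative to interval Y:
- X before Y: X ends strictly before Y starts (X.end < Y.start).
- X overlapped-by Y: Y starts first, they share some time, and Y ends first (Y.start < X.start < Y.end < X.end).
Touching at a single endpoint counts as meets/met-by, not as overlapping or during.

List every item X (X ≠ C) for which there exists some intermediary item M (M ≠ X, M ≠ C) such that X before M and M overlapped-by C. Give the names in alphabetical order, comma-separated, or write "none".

A, K, P, W, Z

Target C = [t=145, t=164].
Intermediaries M with M overlapped-by C: E.
Via E — items with X before E: A, K, P, W, Z.
Union: A, K, P, W, Z.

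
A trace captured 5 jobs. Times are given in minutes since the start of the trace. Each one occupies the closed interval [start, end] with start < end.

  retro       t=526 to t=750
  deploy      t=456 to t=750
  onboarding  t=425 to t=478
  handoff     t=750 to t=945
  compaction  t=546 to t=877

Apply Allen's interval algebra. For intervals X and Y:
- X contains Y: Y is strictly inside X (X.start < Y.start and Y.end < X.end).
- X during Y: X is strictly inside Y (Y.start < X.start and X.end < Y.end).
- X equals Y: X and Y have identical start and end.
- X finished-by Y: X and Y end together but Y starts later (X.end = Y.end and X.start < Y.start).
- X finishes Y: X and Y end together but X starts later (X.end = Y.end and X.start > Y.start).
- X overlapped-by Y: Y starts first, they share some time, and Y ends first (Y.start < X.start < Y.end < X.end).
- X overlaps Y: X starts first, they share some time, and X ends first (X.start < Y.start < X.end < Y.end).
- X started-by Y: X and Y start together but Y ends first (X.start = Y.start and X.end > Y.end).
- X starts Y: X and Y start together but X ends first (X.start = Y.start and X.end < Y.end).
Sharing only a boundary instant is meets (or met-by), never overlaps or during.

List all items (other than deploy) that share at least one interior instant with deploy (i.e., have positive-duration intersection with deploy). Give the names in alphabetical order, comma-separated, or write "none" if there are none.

Target deploy = [t=456, t=750].
compaction [t=546, t=877] → overlapped-by → yes.
handoff [t=750, t=945] → met-by → no.
onboarding [t=425, t=478] → overlaps → yes.
retro [t=526, t=750] → finishes → yes.
Result: compaction, onboarding, retro.

compaction, onboarding, retro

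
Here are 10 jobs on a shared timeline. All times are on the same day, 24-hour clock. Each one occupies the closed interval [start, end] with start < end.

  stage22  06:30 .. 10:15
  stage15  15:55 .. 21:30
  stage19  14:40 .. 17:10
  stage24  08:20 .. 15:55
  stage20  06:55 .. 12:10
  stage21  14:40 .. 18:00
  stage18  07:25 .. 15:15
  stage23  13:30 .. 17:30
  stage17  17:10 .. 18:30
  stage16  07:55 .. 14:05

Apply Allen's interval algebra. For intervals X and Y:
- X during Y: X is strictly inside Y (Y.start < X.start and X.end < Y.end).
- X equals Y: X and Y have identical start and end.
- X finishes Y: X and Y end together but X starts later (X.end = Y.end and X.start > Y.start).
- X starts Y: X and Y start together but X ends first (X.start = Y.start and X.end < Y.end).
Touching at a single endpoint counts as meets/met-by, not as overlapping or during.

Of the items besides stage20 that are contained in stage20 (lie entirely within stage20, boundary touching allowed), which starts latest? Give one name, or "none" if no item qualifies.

none

Target stage20 = [06:55, 12:10].
stage15 [15:55, 21:30] → after → excluded.
stage16 [07:55, 14:05] → overlapped-by → excluded.
stage17 [17:10, 18:30] → after → excluded.
stage18 [07:25, 15:15] → overlapped-by → excluded.
stage19 [14:40, 17:10] → after → excluded.
stage21 [14:40, 18:00] → after → excluded.
stage22 [06:30, 10:15] → overlaps → excluded.
stage23 [13:30, 17:30] → after → excluded.
stage24 [08:20, 15:55] → overlapped-by → excluded.
No candidates → none.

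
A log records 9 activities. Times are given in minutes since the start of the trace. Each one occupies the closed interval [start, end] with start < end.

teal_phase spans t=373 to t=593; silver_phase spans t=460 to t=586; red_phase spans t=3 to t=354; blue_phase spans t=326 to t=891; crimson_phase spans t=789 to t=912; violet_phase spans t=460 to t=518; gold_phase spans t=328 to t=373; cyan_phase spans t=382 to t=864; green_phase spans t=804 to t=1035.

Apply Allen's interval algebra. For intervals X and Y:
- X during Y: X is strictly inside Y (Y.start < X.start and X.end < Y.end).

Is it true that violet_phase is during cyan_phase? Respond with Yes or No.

violet_phase = [t=460, t=518], cyan_phase = [t=382, t=864].
Actual relation of violet_phase to cyan_phase: during.
Asked whether 'during' holds → Yes.

Yes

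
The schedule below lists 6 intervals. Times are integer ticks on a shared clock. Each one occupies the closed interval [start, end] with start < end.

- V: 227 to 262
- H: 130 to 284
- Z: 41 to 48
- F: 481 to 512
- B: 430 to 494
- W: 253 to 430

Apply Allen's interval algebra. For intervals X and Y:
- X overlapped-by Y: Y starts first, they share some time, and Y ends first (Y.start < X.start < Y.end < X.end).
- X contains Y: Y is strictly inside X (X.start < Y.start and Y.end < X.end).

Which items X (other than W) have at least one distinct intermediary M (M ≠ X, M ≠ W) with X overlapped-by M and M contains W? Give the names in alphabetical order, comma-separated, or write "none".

Target W = [253, 430].
Intermediaries M with M contains W: none.
Union: none.

none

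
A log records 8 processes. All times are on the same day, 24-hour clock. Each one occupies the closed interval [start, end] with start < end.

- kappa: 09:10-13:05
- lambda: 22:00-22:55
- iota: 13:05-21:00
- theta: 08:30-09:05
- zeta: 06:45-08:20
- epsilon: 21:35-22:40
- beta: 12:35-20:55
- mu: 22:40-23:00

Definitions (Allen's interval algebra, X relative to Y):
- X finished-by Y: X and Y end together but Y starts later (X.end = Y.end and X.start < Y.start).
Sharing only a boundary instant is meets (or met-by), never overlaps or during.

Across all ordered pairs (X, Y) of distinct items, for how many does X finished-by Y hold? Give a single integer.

Checking all 56 ordered pairs for relation 'finished-by'; matching pairs in alphabetical order:
No pair satisfies it.
Count: 0.

0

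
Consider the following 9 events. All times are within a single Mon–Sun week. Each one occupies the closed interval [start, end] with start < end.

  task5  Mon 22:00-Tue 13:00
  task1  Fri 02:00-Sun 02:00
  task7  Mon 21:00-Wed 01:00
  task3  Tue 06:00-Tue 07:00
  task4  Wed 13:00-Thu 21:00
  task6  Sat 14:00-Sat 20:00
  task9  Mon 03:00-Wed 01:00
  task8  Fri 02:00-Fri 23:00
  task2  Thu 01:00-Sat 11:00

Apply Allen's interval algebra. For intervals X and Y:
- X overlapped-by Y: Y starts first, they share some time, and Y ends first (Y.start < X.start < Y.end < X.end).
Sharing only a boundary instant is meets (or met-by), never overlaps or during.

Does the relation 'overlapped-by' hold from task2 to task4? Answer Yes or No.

Yes

task2 = [Thu 01:00, Sat 11:00], task4 = [Wed 13:00, Thu 21:00].
Actual relation of task2 to task4: overlapped-by.
Asked whether 'overlapped-by' holds → Yes.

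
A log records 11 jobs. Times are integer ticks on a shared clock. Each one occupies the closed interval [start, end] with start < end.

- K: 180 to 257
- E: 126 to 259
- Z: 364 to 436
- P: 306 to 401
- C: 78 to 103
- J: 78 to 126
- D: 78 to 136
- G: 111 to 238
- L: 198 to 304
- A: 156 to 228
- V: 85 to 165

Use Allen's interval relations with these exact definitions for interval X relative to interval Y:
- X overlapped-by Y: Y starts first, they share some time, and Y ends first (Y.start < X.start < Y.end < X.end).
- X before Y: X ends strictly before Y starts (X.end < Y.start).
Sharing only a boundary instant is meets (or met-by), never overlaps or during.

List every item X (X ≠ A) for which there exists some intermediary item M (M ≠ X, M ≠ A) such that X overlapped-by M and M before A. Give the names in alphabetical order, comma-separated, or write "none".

Target A = [156, 228].
Intermediaries M with M before A: C, D, J.
Via C — items with X overlapped-by C: V.
Via D — items with X overlapped-by D: E, G, V.
Via J — items with X overlapped-by J: G, V.
Union: E, G, V.

E, G, V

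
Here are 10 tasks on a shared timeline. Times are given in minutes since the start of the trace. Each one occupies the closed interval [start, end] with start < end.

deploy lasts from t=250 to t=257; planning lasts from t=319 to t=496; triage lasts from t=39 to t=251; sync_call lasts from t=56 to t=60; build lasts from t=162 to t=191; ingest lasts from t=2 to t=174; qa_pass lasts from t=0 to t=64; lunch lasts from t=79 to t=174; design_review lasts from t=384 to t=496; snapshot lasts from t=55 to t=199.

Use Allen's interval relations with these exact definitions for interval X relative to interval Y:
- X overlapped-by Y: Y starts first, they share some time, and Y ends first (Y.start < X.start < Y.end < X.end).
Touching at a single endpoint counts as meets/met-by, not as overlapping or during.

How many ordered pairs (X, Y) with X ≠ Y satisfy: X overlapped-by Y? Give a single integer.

8

Checking all 90 ordered pairs for relation 'overlapped-by'; matching pairs in alphabetical order:
(build, ingest): build overlapped-by ingest ✓
(build, lunch): build overlapped-by lunch ✓
(deploy, triage): deploy overlapped-by triage ✓
(ingest, qa_pass): ingest overlapped-by qa_pass ✓
(snapshot, ingest): snapshot overlapped-by ingest ✓
(snapshot, qa_pass): snapshot overlapped-by qa_pass ✓
(triage, ingest): triage overlapped-by ingest ✓
(triage, qa_pass): triage overlapped-by qa_pass ✓
Count: 8.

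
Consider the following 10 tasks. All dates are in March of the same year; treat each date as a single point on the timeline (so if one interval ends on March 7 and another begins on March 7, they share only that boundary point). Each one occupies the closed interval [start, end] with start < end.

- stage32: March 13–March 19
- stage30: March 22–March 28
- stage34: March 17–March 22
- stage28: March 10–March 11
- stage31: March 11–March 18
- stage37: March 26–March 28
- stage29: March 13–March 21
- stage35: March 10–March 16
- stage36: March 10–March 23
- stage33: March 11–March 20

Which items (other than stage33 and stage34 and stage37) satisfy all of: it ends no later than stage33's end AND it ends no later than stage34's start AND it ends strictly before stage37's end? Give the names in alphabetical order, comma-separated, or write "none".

Conditions: its end is no later than stage33's end (X.end <= March 20) AND its end is no later than stage34's start (X.end <= March 17) AND its end is strictly before stage37's end (X.end < March 28).
stage28: end March 11 <= March 20? ✓; end March 11 <= March 17? ✓; end March 11 < March 28? ✓ → yes.
stage29: end March 21 <= March 20? ✗; end March 21 <= March 17? ✗; end March 21 < March 28? ✓ → no.
stage30: end March 28 <= March 20? ✗; end March 28 <= March 17? ✗; end March 28 < March 28? ✗ → no.
stage31: end March 18 <= March 20? ✓; end March 18 <= March 17? ✗; end March 18 < March 28? ✓ → no.
stage32: end March 19 <= March 20? ✓; end March 19 <= March 17? ✗; end March 19 < March 28? ✓ → no.
stage35: end March 16 <= March 20? ✓; end March 16 <= March 17? ✓; end March 16 < March 28? ✓ → yes.
stage36: end March 23 <= March 20? ✗; end March 23 <= March 17? ✗; end March 23 < March 28? ✓ → no.
Result: stage28, stage35.

stage28, stage35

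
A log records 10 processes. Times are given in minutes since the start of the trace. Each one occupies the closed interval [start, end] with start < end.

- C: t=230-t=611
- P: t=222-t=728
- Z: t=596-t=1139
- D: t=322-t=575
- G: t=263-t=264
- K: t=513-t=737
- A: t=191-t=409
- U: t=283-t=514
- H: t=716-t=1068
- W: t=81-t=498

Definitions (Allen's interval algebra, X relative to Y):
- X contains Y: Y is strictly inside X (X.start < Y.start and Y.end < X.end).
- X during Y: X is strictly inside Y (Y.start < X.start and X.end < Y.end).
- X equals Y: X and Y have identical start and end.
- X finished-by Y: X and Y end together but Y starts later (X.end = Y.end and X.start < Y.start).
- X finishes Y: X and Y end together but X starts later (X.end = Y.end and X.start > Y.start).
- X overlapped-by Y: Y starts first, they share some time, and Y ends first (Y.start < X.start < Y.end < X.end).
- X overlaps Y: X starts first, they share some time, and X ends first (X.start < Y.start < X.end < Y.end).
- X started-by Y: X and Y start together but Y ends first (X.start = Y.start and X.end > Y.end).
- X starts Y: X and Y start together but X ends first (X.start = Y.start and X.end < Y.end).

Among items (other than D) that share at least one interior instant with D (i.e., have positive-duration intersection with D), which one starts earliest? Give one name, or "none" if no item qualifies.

Target D = [t=322, t=575].
A [t=191, t=409] → overlaps → candidate.
C [t=230, t=611] → contains → candidate.
G [t=263, t=264] → before → excluded.
H [t=716, t=1068] → after → excluded.
K [t=513, t=737] → overlapped-by → candidate.
P [t=222, t=728] → contains → candidate.
U [t=283, t=514] → overlaps → candidate.
W [t=81, t=498] → overlaps → candidate.
Z [t=596, t=1139] → after → excluded.
Among candidates, earliest start is t=81 → W.

W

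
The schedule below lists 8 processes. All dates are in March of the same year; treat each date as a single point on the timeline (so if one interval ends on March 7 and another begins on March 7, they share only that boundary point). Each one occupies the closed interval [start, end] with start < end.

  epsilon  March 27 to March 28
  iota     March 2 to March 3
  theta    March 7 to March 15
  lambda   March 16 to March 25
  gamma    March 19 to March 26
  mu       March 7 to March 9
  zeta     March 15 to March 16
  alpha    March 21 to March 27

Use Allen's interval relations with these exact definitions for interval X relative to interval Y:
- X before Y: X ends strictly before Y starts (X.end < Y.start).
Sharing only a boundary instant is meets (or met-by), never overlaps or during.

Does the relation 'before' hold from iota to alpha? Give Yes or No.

iota = [March 2, March 3], alpha = [March 21, March 27].
Actual relation of iota to alpha: before.
Asked whether 'before' holds → Yes.

Yes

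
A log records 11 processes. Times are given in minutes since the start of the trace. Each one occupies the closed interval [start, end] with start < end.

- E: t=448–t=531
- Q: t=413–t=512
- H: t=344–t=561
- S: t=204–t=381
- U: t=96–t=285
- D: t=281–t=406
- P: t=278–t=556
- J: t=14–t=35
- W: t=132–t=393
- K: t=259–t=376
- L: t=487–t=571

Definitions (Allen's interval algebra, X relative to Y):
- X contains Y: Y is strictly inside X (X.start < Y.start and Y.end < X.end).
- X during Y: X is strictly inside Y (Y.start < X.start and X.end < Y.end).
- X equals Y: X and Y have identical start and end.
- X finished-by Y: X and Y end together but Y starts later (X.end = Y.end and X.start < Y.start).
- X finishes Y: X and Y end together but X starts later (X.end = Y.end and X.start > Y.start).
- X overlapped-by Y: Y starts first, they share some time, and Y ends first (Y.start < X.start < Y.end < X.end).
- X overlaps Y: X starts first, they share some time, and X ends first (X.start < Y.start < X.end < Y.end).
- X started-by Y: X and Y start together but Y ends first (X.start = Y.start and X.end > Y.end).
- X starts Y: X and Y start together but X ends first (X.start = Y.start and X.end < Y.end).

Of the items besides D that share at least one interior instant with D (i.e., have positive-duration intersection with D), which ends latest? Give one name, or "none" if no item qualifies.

Target D = [t=281, t=406].
E [t=448, t=531] → after → excluded.
H [t=344, t=561] → overlapped-by → candidate.
J [t=14, t=35] → before → excluded.
K [t=259, t=376] → overlaps → candidate.
L [t=487, t=571] → after → excluded.
P [t=278, t=556] → contains → candidate.
Q [t=413, t=512] → after → excluded.
S [t=204, t=381] → overlaps → candidate.
U [t=96, t=285] → overlaps → candidate.
W [t=132, t=393] → overlaps → candidate.
Among candidates, latest end is t=561 → H.

H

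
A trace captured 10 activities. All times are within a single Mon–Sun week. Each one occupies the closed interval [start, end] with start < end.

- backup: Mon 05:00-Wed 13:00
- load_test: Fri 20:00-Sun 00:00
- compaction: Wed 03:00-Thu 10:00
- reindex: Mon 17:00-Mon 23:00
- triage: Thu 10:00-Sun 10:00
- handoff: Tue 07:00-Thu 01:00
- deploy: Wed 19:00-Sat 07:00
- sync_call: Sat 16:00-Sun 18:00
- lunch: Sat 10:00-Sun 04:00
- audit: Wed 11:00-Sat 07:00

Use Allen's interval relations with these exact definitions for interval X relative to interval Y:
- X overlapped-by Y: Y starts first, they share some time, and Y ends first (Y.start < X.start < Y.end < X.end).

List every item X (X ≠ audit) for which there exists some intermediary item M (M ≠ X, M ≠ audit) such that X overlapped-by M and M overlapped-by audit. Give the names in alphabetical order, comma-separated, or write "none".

Target audit = [Wed 11:00, Sat 07:00].
Intermediaries M with M overlapped-by audit: load_test, triage.
Via load_test — items with X overlapped-by load_test: lunch, sync_call.
Via triage — items with X overlapped-by triage: sync_call.
Union: lunch, sync_call.

lunch, sync_call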